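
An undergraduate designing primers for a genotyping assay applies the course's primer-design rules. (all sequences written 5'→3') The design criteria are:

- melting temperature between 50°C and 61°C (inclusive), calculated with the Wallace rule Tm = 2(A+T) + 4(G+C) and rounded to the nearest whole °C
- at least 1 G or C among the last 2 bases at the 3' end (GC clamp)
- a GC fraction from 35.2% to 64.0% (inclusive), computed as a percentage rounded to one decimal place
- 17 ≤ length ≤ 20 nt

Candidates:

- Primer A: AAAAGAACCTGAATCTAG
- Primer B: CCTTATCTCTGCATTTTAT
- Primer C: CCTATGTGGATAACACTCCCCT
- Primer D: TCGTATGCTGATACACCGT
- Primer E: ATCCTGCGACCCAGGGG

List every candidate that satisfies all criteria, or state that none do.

Primer A (18 nt, A=9 T=3 G=3 C=3): Tm = 2·12 + 4·6 = 48°C, outside 50–61°C ✗; 3' end AG has 1 G/C ✓; GC 6/18 = 33.3%, outside 35.2–64.0% ✗; length 18 ✓ — fails.
Primer B (19 nt, A=3 T=10 G=1 C=5): Tm = 2·13 + 4·6 = 50°C ✓; 3' end AT has 0 G/C, need ≥1 ✗; GC 6/19 = 31.6%, outside 35.2–64.0% ✗; length 19 ✓ — fails.
Primer C (22 nt, A=5 T=6 G=3 C=8): Tm = 2·11 + 4·11 = 66°C, outside 50–61°C ✗; 3' end CT has 1 G/C ✓; GC 11/22 = 50.0% ✓; length 22, outside 17–20 ✗ — fails.
Primer D (19 nt, A=4 T=6 G=4 C=5): Tm = 2·10 + 4·9 = 56°C ✓; 3' end GT has 1 G/C ✓; GC 9/19 = 47.4% ✓; length 19 ✓ — passes.
Primer E (17 nt, A=3 T=2 G=6 C=6): Tm = 2·5 + 4·12 = 58°C ✓; 3' end GG has 2 G/C ✓; GC 12/17 = 70.6%, outside 35.2–64.0% ✗; length 17 ✓ — fails.

Primer D only.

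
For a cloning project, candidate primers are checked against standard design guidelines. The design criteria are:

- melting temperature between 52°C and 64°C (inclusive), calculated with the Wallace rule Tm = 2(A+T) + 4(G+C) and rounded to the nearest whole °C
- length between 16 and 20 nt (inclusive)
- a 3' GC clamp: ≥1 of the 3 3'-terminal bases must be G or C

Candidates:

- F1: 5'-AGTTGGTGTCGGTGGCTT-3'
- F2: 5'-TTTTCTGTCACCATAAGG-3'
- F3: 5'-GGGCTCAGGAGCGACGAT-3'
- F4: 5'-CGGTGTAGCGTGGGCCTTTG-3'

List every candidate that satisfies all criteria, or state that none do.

F1 and F3.

F1 (18 nt, A=1 T=7 G=8 C=2): Tm = 2·8 + 4·10 = 56°C ✓; length 18 ✓; 3' end CTT has 1 G/C ✓ — passes.
F2 (18 nt, A=4 T=7 G=3 C=4): Tm = 2·11 + 4·7 = 50°C, outside 52–64°C ✗; length 18 ✓; 3' end AGG has 2 G/C ✓ — fails.
F3 (18 nt, A=4 T=2 G=8 C=4): Tm = 2·6 + 4·12 = 60°C ✓; length 18 ✓; 3' end GAT has 1 G/C ✓ — passes.
F4 (20 nt, A=1 T=6 G=9 C=4): Tm = 2·7 + 4·13 = 66°C, outside 52–64°C ✗; length 20 ✓; 3' end TTG has 1 G/C ✓ — fails.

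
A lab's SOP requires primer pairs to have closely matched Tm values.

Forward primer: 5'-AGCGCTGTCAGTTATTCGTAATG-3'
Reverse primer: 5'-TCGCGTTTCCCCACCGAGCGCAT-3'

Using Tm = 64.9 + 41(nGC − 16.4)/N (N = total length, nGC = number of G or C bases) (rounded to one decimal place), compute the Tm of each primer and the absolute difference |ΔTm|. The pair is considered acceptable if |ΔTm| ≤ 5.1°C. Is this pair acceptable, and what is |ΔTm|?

|ΔTm| = 8.9°C; the pair is not acceptable.

Forward: G+C = 10, N = 23 → Tm = 64.9 + 41·(10 − 16.4)/23 = 53.5°C.
Reverse: G+C = 15, N = 23 → Tm = 64.9 + 41·(15 − 16.4)/23 = 62.4°C.
|ΔTm| = |53.5 − 62.4| = 8.9°C, > 5.1°C.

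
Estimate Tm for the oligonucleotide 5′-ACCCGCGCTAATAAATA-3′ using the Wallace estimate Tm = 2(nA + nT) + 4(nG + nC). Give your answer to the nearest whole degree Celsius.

Base counts: A=7, T=3, G=2, C=5 (length 17).
Tm = 2·(7+3) + 4·(2+5) = 2·10 + 4·7 = 20 + 28 = 48°C.

48°C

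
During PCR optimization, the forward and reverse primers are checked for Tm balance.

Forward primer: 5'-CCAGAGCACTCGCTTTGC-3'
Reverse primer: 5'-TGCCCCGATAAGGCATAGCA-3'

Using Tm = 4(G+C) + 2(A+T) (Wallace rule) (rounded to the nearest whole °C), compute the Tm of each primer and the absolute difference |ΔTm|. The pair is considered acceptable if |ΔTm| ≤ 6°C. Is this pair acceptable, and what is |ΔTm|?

Forward: A=3 T=4 G=4 C=7 → Tm = 2·7 + 4·11 = 58°C.
Reverse: A=6 T=3 G=5 C=6 → Tm = 2·9 + 4·11 = 62°C.
|ΔTm| = |58 − 62| = 4°C, ≤ 6°C.

|ΔTm| = 4°C; the pair is acceptable.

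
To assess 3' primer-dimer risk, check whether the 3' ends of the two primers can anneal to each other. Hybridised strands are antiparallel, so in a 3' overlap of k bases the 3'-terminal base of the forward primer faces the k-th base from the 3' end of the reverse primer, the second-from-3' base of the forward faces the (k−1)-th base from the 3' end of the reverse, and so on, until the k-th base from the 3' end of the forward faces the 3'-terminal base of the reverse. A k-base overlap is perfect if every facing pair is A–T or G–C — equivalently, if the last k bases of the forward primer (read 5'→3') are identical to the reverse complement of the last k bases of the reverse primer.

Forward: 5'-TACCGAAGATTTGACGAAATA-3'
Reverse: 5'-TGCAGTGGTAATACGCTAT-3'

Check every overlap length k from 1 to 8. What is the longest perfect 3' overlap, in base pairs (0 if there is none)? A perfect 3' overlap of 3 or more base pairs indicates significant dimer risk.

Last 8 bases (5'→3') — forward …ACGAAATA, reverse …TACGCTAT.
Reverse complement of the reverse primer's last 8 bases: ATAGCGTA; its first k bases are the reverse complement of the reverse primer's last k bases, so a perfect k-base overlap needs the forward primer's last k bases to equal them.
Comparing (forward last k vs required): k=1: A vs A ✓; k=2: TA vs AT ✗; k=3: ATA vs ATA ✓; k=4: AATA vs ATAG ✗; k=5: AAATA vs ATAGC ✗; k=6: GAAATA vs ATAGCG ✗; k=7: CGAAATA vs ATAGCGT ✗; k=8: ACGAAATA vs ATAGCGTA ✗.
Perfect overlaps at k = 1, 3; the largest is 3.

Longest perfect overlap: 3 complementary base pairs; significant dimer risk (threshold 3).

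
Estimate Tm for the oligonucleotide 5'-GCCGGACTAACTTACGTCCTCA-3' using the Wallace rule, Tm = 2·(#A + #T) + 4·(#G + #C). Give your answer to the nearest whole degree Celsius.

68°C

Base counts: A=5, T=5, G=4, C=8 (length 22).
Tm = 2·(5+5) + 4·(4+8) = 2·10 + 4·12 = 20 + 48 = 68°C.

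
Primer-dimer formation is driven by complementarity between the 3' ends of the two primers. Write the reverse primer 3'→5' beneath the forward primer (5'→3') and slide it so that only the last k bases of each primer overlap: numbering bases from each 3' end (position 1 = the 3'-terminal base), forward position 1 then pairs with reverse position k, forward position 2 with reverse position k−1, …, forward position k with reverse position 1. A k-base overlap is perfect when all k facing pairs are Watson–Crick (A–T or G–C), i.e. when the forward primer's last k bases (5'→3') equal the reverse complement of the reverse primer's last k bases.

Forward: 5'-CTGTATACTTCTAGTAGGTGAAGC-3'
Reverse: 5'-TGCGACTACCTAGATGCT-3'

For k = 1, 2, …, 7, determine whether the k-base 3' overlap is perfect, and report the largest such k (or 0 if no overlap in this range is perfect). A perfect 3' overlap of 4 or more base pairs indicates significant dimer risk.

Last 7 bases (5'→3') — forward …GTGAAGC, reverse …AGATGCT.
Reverse complement of the reverse primer's last 7 bases: AGCATCT; its first k bases are the reverse complement of the reverse primer's last k bases, so a perfect k-base overlap needs the forward primer's last k bases to equal them.
Comparing (forward last k vs required): k=1: C vs A ✗; k=2: GC vs AG ✗; k=3: AGC vs AGC ✓; k=4: AAGC vs AGCA ✗; k=5: GAAGC vs AGCAT ✗; k=6: TGAAGC vs AGCATC ✗; k=7: GTGAAGC vs AGCATCT ✗.
Only k = 3 is perfect, so the longest perfect 3' overlap is 3.

Longest perfect overlap: 3 complementary base pairs; below the dimer-risk threshold (threshold 4).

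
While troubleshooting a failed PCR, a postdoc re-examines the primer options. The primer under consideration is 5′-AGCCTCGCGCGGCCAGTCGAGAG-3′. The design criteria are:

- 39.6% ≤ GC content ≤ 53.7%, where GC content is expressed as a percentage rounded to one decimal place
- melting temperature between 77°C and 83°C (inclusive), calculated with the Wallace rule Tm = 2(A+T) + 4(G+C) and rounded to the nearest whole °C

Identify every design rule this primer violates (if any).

Fails: GC content.

Base counts: A=4, T=2, G=9, C=8 (length 23).
GC content: GC 17/23 = 73.9%, outside 39.6–53.7% ✗
Tm: Tm = 2·6 + 4·17 = 80°C ✓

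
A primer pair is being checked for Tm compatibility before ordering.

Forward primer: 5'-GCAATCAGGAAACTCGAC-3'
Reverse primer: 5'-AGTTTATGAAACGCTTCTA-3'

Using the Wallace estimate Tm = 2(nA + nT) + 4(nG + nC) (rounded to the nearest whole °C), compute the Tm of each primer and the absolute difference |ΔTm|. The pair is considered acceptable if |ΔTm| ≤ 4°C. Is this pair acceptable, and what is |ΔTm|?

|ΔTm| = 4°C; the pair is acceptable.

Forward: A=7 T=2 G=4 C=5 → Tm = 2·9 + 4·9 = 54°C.
Reverse: A=6 T=7 G=3 C=3 → Tm = 2·13 + 4·6 = 50°C.
|ΔTm| = |54 − 50| = 4°C, ≤ 4°C.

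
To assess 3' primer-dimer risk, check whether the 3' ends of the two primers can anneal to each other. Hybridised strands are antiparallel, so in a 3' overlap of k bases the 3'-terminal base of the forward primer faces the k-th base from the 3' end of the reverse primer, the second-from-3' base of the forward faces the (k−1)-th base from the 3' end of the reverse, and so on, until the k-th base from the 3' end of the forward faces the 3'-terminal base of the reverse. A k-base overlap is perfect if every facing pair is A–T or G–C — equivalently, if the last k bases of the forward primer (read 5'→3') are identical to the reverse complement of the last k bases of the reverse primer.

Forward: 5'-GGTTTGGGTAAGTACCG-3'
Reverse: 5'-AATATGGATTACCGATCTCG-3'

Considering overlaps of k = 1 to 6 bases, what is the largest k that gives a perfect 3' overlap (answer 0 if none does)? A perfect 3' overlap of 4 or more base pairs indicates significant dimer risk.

Last 6 bases (5'→3') — forward …GTACCG, reverse …ATCTCG.
Reverse complement of the reverse primer's last 6 bases: CGAGAT; its first k bases are the reverse complement of the reverse primer's last k bases, so a perfect k-base overlap needs the forward primer's last k bases to equal them.
Comparing (forward last k vs required): k=1: G vs C ✗; k=2: CG vs CG ✓; k=3: CCG vs CGA ✗; k=4: ACCG vs CGAG ✗; k=5: TACCG vs CGAGA ✗; k=6: GTACCG vs CGAGAT ✗.
Only k = 2 is perfect, so the longest perfect 3' overlap is 2.

Longest perfect overlap: 2 complementary base pairs; below the dimer-risk threshold (threshold 4).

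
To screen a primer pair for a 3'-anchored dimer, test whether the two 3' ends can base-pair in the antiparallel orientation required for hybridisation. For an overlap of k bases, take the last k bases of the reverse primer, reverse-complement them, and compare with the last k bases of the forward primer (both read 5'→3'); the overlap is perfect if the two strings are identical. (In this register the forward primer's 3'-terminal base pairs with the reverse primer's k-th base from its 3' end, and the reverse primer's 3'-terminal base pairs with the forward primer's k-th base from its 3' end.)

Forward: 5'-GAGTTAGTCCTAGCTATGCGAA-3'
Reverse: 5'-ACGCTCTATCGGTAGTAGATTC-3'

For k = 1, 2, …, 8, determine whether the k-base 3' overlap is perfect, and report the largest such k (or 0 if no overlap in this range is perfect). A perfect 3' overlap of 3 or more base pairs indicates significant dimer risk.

Last 8 bases (5'→3') — forward …TATGCGAA, reverse …GTAGATTC.
Reverse complement of the reverse primer's last 8 bases: GAATCTAC; its first k bases are the reverse complement of the reverse primer's last k bases, so a perfect k-base overlap needs the forward primer's last k bases to equal them.
Comparing (forward last k vs required): k=1: A vs G ✗; k=2: AA vs GA ✗; k=3: GAA vs GAA ✓; k=4: CGAA vs GAAT ✗; k=5: GCGAA vs GAATC ✗; k=6: TGCGAA vs GAATCT ✗; k=7: ATGCGAA vs GAATCTA ✗; k=8: TATGCGAA vs GAATCTAC ✗.
Only k = 3 is perfect, so the longest perfect 3' overlap is 3.

Longest perfect overlap: 3 complementary base pairs; significant dimer risk (threshold 3).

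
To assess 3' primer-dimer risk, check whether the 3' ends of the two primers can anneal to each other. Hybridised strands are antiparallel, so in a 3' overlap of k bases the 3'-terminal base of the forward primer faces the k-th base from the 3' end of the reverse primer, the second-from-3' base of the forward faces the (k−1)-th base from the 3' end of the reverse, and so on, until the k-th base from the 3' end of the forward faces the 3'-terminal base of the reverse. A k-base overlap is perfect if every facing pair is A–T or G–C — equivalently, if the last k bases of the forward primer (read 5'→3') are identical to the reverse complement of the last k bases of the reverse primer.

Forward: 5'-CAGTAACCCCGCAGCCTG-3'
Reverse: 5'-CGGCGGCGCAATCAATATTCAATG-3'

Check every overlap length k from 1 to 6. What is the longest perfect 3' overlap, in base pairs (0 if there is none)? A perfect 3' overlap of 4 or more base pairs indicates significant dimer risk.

Last 6 bases (5'→3') — forward …AGCCTG, reverse …TCAATG.
Reverse complement of the reverse primer's last 6 bases: CATTGA; its first k bases are the reverse complement of the reverse primer's last k bases, so a perfect k-base overlap needs the forward primer's last k bases to equal them.
Comparing (forward last k vs required): k=1: G vs C ✗; k=2: TG vs CA ✗; k=3: CTG vs CAT ✗; k=4: CCTG vs CATT ✗; k=5: GCCTG vs CATTG ✗; k=6: AGCCTG vs CATTGA ✗.
No overlap length from 1 to 6 is perfect, so the longest perfect 3' overlap is 0.

Longest perfect overlap: 0 complementary base pairs; below the dimer-risk threshold (threshold 4).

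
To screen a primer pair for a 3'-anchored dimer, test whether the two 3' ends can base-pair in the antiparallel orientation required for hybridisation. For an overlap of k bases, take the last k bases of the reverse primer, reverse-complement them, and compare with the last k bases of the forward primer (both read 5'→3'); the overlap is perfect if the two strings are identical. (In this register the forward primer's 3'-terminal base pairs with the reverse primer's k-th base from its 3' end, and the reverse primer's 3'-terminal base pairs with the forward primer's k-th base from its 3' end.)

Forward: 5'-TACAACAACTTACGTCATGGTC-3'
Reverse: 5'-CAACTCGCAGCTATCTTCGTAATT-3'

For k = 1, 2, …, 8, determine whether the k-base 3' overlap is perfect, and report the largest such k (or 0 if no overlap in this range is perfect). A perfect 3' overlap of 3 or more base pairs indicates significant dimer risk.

Longest perfect overlap: 0 complementary base pairs; below the dimer-risk threshold (threshold 3).

Last 8 bases (5'→3') — forward …TCATGGTC, reverse …TCGTAATT.
Reverse complement of the reverse primer's last 8 bases: AATTACGA; its first k bases are the reverse complement of the reverse primer's last k bases, so a perfect k-base overlap needs the forward primer's last k bases to equal them.
Comparing (forward last k vs required): k=1: C vs A ✗; k=2: TC vs AA ✗; k=3: GTC vs AAT ✗; k=4: GGTC vs AATT ✗; k=5: TGGTC vs AATTA ✗; k=6: ATGGTC vs AATTAC ✗; k=7: CATGGTC vs AATTACG ✗; k=8: TCATGGTC vs AATTACGA ✗.
No overlap length from 1 to 8 is perfect, so the longest perfect 3' overlap is 0.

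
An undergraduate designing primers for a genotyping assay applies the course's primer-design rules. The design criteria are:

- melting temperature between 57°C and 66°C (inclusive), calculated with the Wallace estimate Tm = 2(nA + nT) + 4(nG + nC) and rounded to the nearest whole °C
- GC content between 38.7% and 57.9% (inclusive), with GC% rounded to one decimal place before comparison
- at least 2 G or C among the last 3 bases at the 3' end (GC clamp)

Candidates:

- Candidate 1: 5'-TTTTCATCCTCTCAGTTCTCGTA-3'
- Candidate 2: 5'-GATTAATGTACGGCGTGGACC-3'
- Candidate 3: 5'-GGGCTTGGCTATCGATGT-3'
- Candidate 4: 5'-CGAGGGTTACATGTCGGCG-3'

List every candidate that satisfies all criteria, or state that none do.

Candidate 2 only.

Candidate 1 (23 nt, A=3 T=11 G=2 C=7): Tm = 2·14 + 4·9 = 64°C ✓; GC 9/23 = 39.1% ✓; 3' end GTA has 1 G/C, need ≥2 ✗ — fails.
Candidate 2 (21 nt, A=5 T=5 G=7 C=4): Tm = 2·10 + 4·11 = 64°C ✓; GC 11/21 = 52.4% ✓; 3' end ACC has 2 G/C ✓ — passes.
Candidate 3 (18 nt, A=2 T=6 G=7 C=3): Tm = 2·8 + 4·10 = 56°C, outside 57–66°C ✗; GC 10/18 = 55.6% ✓; 3' end TGT has 1 G/C, need ≥2 ✗ — fails.
Candidate 4 (19 nt, A=3 T=4 G=8 C=4): Tm = 2·7 + 4·12 = 62°C ✓; GC 12/19 = 63.2%, outside 38.7–57.9% ✗; 3' end GCG has 3 G/C ✓ — fails.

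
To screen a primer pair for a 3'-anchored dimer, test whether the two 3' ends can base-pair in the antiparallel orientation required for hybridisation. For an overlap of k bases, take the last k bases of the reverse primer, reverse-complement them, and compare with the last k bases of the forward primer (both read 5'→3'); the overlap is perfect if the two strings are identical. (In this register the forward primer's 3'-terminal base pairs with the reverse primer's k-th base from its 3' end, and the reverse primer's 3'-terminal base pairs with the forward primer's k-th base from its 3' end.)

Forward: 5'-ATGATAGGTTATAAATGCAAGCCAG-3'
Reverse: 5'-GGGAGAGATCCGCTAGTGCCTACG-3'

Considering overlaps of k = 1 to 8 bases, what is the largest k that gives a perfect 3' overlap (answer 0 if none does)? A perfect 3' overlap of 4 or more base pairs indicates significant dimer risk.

Longest perfect overlap: 0 complementary base pairs; below the dimer-risk threshold (threshold 4).

Last 8 bases (5'→3') — forward …CAAGCCAG, reverse …TGCCTACG.
Reverse complement of the reverse primer's last 8 bases: CGTAGGCA; its first k bases are the reverse complement of the reverse primer's last k bases, so a perfect k-base overlap needs the forward primer's last k bases to equal them.
Comparing (forward last k vs required): k=1: G vs C ✗; k=2: AG vs CG ✗; k=3: CAG vs CGT ✗; k=4: CCAG vs CGTA ✗; k=5: GCCAG vs CGTAG ✗; k=6: AGCCAG vs CGTAGG ✗; k=7: AAGCCAG vs CGTAGGC ✗; k=8: CAAGCCAG vs CGTAGGCA ✗.
No overlap length from 1 to 8 is perfect, so the longest perfect 3' overlap is 0.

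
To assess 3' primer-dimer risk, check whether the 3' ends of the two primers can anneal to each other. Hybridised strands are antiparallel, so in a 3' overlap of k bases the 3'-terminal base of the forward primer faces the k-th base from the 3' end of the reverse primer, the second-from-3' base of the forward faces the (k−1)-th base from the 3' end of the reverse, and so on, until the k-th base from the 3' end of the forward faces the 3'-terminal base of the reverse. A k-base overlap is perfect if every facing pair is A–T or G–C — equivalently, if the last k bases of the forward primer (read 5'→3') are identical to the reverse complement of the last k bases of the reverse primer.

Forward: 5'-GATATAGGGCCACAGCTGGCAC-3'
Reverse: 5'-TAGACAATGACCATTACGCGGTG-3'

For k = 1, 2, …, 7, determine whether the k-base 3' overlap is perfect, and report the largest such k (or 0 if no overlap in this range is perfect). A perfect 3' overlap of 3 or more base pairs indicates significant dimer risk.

Longest perfect overlap: 3 complementary base pairs; significant dimer risk (threshold 3).

Last 7 bases (5'→3') — forward …CTGGCAC, reverse …CGCGGTG.
Reverse complement of the reverse primer's last 7 bases: CACCGCG; its first k bases are the reverse complement of the reverse primer's last k bases, so a perfect k-base overlap needs the forward primer's last k bases to equal them.
Comparing (forward last k vs required): k=1: C vs C ✓; k=2: AC vs CA ✗; k=3: CAC vs CAC ✓; k=4: GCAC vs CACC ✗; k=5: GGCAC vs CACCG ✗; k=6: TGGCAC vs CACCGC ✗; k=7: CTGGCAC vs CACCGCG ✗.
Perfect overlaps at k = 1, 3; the largest is 3.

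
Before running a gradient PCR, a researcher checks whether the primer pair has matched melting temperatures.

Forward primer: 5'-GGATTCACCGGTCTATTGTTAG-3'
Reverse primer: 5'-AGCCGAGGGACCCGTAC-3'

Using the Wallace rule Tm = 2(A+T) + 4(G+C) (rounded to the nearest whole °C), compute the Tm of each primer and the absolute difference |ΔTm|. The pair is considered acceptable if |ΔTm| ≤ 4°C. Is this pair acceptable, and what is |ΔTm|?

Forward: A=4 T=8 G=6 C=4 → Tm = 2·12 + 4·10 = 64°C.
Reverse: A=4 T=1 G=6 C=6 → Tm = 2·5 + 4·12 = 58°C.
|ΔTm| = |64 − 58| = 6°C, > 4°C.

|ΔTm| = 6°C; the pair is not acceptable.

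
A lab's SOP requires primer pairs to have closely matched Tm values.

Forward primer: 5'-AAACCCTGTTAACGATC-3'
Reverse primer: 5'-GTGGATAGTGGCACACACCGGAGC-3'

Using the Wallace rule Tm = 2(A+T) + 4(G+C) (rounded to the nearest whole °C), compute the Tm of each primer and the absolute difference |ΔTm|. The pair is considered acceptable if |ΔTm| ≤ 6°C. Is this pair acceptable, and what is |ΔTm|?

Forward: A=6 T=4 G=2 C=5 → Tm = 2·10 + 4·7 = 48°C.
Reverse: A=6 T=3 G=9 C=6 → Tm = 2·9 + 4·15 = 78°C.
|ΔTm| = |48 − 78| = 30°C, > 6°C.

|ΔTm| = 30°C; the pair is not acceptable.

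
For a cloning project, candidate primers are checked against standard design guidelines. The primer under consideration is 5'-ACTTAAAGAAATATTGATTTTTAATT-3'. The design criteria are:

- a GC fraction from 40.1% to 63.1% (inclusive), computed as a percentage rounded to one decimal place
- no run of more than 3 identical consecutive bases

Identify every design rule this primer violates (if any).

Base counts: A=11, T=12, G=2, C=1 (length 26).
GC content: GC 3/26 = 11.5%, outside 40.1–63.1% ✗
homopolymer run: longest run = 5, exceeds 3 ✗

Fails: GC content, homopolymer run.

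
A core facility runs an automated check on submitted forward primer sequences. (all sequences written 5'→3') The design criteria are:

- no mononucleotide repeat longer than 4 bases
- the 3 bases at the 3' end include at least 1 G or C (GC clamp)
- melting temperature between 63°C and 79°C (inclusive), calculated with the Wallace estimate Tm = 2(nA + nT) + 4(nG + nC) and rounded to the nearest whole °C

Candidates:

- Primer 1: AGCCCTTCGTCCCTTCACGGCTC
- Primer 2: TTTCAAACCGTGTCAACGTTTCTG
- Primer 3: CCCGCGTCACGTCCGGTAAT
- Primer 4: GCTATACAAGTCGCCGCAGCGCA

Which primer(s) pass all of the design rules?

Primer 1, Primer 2 and Primer 4.

Primer 1 (23 nt, A=2 T=6 G=4 C=11): longest run = 3 ✓; 3' end CTC has 2 G/C ✓; Tm = 2·8 + 4·15 = 76°C ✓ — passes.
Primer 2 (24 nt, A=5 T=9 G=4 C=6): longest run = 3 ✓; 3' end CTG has 2 G/C ✓; Tm = 2·14 + 4·10 = 68°C ✓ — passes.
Primer 3 (20 nt, A=3 T=4 G=5 C=8): longest run = 3 ✓; 3' end AAT has 0 G/C, need ≥1 ✗; Tm = 2·7 + 4·13 = 66°C ✓ — fails.
Primer 4 (23 nt, A=6 T=3 G=6 C=8): longest run = 2 ✓; 3' end GCA has 2 G/C ✓; Tm = 2·9 + 4·14 = 74°C ✓ — passes.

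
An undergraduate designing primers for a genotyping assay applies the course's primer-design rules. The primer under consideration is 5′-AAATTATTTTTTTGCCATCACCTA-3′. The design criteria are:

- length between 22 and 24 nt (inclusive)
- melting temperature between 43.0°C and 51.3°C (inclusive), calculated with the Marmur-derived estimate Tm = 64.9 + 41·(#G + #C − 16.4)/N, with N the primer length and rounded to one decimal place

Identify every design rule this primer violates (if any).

Meets all criteria.

Base counts: A=7, T=11, G=1, C=5 (length 24).
length: length 24 ✓
Tm: Tm = 64.9 + 41·(6 − 16.4)/24 = 47.1°C ✓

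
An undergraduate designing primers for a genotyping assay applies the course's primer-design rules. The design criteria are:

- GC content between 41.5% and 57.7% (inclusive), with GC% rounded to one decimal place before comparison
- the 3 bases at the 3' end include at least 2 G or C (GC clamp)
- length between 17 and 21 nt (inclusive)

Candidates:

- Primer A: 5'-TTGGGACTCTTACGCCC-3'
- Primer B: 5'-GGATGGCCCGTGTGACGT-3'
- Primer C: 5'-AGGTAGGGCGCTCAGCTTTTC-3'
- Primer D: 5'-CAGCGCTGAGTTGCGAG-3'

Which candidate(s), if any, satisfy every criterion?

None of the candidates satisfy all criteria.

Primer A (17 nt, A=2 T=5 G=4 C=6): GC 10/17 = 58.8%, outside 41.5–57.7% ✗; 3' end CCC has 3 G/C ✓; length 17 ✓ — fails.
Primer B (18 nt, A=2 T=4 G=8 C=4): GC 12/18 = 66.7%, outside 41.5–57.7% ✗; 3' end CGT has 2 G/C ✓; length 18 ✓ — fails.
Primer C (21 nt, A=3 T=6 G=7 C=5): GC 12/21 = 57.1% ✓; 3' end TTC has 1 G/C, need ≥2 ✗; length 21 ✓ — fails.
Primer D (17 nt, A=3 T=3 G=7 C=4): GC 11/17 = 64.7%, outside 41.5–57.7% ✗; 3' end GAG has 2 G/C ✓; length 17 ✓ — fails.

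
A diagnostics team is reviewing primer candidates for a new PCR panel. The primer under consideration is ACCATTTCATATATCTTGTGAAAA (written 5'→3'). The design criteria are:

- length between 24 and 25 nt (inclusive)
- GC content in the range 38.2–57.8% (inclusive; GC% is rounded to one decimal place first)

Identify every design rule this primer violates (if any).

Fails: GC content.

Base counts: A=9, T=9, G=2, C=4 (length 24).
length: length 24 ✓
GC content: GC 6/24 = 25.0%, outside 38.2–57.8% ✗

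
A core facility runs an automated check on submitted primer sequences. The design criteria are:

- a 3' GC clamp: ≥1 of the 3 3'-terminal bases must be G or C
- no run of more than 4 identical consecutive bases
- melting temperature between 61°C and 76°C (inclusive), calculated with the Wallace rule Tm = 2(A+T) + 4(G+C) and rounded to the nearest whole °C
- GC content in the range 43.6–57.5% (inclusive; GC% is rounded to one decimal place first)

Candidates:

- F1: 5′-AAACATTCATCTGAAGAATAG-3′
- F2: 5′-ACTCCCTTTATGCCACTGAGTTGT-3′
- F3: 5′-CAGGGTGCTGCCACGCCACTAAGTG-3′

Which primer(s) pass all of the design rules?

F2 only.

F1 (21 nt, A=10 T=5 G=3 C=3): 3' end TAG has 1 G/C ✓; longest run = 3 ✓; Tm = 2·15 + 4·6 = 54°C, outside 61–76°C ✗; GC 6/21 = 28.6%, outside 43.6–57.5% ✗ — fails.
F2 (24 nt, A=4 T=9 G=4 C=7): 3' end TGT has 1 G/C ✓; longest run = 3 ✓; Tm = 2·13 + 4·11 = 70°C ✓; GC 11/24 = 45.8% ✓ — passes.
F3 (25 nt, A=5 T=4 G=8 C=8): 3' end GTG has 2 G/C ✓; longest run = 3 ✓; Tm = 2·9 + 4·16 = 82°C, outside 61–76°C ✗; GC 16/25 = 64.0%, outside 43.6–57.5% ✗ — fails.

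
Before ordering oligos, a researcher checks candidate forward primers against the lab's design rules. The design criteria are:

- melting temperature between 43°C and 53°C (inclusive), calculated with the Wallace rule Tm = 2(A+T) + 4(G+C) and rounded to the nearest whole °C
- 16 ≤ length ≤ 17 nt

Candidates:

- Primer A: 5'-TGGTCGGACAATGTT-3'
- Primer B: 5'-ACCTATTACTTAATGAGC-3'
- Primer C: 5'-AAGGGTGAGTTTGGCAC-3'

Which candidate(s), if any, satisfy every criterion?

Primer C only.

Primer A (15 nt, A=3 T=5 G=5 C=2): Tm = 2·8 + 4·7 = 44°C ✓; length 15, outside 16–17 ✗ — fails.
Primer B (18 nt, A=6 T=6 G=2 C=4): Tm = 2·12 + 4·6 = 48°C ✓; length 18, outside 16–17 ✗ — fails.
Primer C (17 nt, A=4 T=4 G=7 C=2): Tm = 2·8 + 4·9 = 52°C ✓; length 17 ✓ — passes.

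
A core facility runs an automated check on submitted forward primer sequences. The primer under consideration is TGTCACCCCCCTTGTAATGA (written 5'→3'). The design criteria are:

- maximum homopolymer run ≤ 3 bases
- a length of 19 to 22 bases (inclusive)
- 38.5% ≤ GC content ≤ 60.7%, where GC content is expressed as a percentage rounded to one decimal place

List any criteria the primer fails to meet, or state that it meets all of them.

Fails: homopolymer run.

Base counts: A=4, T=6, G=3, C=7 (length 20).
homopolymer run: longest run = 6, exceeds 3 ✗
length: length 20 ✓
GC content: GC 10/20 = 50.0% ✓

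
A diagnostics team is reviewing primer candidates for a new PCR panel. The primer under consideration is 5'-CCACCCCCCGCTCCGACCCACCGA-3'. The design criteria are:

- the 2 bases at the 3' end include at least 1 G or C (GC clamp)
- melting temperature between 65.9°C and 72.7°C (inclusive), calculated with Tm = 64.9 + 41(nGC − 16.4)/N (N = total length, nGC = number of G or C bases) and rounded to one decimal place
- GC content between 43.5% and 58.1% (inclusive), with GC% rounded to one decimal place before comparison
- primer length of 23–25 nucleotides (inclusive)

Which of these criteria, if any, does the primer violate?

Fails: GC content.

Base counts: A=4, T=1, G=3, C=16 (length 24).
GC clamp: 3' end GA has 1 G/C ✓
Tm: Tm = 64.9 + 41·(19 − 16.4)/24 = 69.3°C ✓
GC content: GC 19/24 = 79.2%, outside 43.5–58.1% ✗
length: length 24 ✓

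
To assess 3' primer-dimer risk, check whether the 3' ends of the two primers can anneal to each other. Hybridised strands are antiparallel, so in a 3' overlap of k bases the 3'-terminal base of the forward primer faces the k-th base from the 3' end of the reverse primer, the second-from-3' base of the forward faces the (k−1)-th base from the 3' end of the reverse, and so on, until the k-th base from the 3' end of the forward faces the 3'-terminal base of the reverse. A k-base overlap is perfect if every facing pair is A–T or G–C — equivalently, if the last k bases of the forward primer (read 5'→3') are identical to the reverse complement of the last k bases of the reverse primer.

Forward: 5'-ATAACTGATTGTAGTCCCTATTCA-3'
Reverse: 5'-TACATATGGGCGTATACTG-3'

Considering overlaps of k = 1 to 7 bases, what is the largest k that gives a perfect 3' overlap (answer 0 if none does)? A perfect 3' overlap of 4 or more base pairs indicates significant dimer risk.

Last 7 bases (5'→3') — forward …CTATTCA, reverse …TATACTG.
Reverse complement of the reverse primer's last 7 bases: CAGTATA; its first k bases are the reverse complement of the reverse primer's last k bases, so a perfect k-base overlap needs the forward primer's last k bases to equal them.
Comparing (forward last k vs required): k=1: A vs C ✗; k=2: CA vs CA ✓; k=3: TCA vs CAG ✗; k=4: TTCA vs CAGT ✗; k=5: ATTCA vs CAGTA ✗; k=6: TATTCA vs CAGTAT ✗; k=7: CTATTCA vs CAGTATA ✗.
Only k = 2 is perfect, so the longest perfect 3' overlap is 2.

Longest perfect overlap: 2 complementary base pairs; below the dimer-risk threshold (threshold 4).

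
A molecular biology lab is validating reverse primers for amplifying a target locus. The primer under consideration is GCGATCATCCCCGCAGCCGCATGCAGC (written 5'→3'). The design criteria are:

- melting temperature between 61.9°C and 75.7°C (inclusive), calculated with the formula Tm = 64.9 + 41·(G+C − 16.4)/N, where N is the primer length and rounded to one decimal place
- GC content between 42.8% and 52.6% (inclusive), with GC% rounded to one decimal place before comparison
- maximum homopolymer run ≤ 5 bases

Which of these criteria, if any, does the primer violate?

Fails: GC content.

Base counts: A=5, T=3, G=7, C=12 (length 27).
Tm: Tm = 64.9 + 41·(19 − 16.4)/27 = 68.8°C ✓
GC content: GC 19/27 = 70.4%, outside 42.8–52.6% ✗
homopolymer run: longest run = 4 ✓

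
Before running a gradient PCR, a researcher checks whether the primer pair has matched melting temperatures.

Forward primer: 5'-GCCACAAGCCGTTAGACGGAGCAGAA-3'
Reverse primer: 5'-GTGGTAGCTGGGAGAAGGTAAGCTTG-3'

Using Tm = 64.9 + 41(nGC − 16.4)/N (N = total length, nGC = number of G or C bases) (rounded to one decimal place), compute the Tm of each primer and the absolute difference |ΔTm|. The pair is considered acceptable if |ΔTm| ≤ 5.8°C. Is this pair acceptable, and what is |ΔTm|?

Forward: G+C = 15, N = 26 → Tm = 64.9 + 41·(15 − 16.4)/26 = 62.7°C.
Reverse: G+C = 14, N = 26 → Tm = 64.9 + 41·(14 − 16.4)/26 = 61.1°C.
|ΔTm| = |62.7 − 61.1| = 1.6°C, ≤ 5.8°C.

|ΔTm| = 1.6°C; the pair is acceptable.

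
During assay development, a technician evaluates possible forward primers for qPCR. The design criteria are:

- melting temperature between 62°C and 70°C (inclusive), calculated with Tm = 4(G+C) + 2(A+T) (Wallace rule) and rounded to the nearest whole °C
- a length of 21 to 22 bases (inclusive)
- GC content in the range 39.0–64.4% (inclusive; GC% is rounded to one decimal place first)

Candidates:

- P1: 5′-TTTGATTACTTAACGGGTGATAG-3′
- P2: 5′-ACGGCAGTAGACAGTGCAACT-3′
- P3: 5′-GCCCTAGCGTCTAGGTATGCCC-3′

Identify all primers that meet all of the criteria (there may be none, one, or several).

P2 only.

P1 (23 nt, A=6 T=9 G=6 C=2): Tm = 2·15 + 4·8 = 62°C ✓; length 23, outside 21–22 ✗; GC 8/23 = 34.8%, outside 39.0–64.4% ✗ — fails.
P2 (21 nt, A=7 T=3 G=6 C=5): Tm = 2·10 + 4·11 = 64°C ✓; length 21 ✓; GC 11/21 = 52.4% ✓ — passes.
P3 (22 nt, A=3 T=5 G=6 C=8): Tm = 2·8 + 4·14 = 72°C, outside 62–70°C ✗; length 22 ✓; GC 14/22 = 63.6% ✓ — fails.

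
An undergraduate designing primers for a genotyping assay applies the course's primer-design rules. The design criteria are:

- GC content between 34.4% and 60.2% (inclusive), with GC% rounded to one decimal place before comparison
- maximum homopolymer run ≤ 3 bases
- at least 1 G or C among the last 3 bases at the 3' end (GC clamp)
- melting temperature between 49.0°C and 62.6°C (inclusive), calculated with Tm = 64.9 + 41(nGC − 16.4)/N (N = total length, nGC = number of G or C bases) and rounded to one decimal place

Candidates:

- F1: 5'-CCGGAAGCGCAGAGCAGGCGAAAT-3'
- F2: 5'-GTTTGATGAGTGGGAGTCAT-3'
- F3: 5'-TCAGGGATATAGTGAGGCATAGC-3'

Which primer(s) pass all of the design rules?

F2 and F3.

F1 (24 nt, A=8 T=1 G=9 C=6): GC 15/24 = 62.5%, outside 34.4–60.2% ✗; longest run = 3 ✓; 3' end AAT has 0 G/C, need ≥1 ✗; Tm = 64.9 + 41·(15 − 16.4)/24 = 62.5°C ✓ — fails.
F2 (20 nt, A=4 T=7 G=8 C=1): GC 9/20 = 45.0% ✓; longest run = 3 ✓; 3' end CAT has 1 G/C ✓; Tm = 64.9 + 41·(9 − 16.4)/20 = 49.7°C ✓ — passes.
F3 (23 nt, A=7 T=5 G=8 C=3): GC 11/23 = 47.8% ✓; longest run = 3 ✓; 3' end AGC has 2 G/C ✓; Tm = 64.9 + 41·(11 − 16.4)/23 = 55.3°C ✓ — passes.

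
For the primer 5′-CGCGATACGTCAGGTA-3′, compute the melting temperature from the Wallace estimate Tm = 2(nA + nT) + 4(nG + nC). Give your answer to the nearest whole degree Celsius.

Base counts: A=4, T=3, G=5, C=4 (length 16).
Tm = 2·(4+3) + 4·(5+4) = 2·7 + 4·9 = 14 + 36 = 50°C.

50°C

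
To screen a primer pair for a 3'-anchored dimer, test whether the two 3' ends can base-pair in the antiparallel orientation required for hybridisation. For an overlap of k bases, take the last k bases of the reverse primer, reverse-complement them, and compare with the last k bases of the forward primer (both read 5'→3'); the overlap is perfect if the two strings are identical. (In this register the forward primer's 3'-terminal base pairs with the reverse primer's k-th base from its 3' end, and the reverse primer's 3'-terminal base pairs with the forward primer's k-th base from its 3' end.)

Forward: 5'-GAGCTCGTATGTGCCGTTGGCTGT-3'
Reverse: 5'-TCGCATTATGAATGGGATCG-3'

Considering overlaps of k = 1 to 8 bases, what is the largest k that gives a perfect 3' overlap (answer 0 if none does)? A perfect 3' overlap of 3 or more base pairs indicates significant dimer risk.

Last 8 bases (5'→3') — forward …TTGGCTGT, reverse …TGGGATCG.
Reverse complement of the reverse primer's last 8 bases: CGATCCCA; its first k bases are the reverse complement of the reverse primer's last k bases, so a perfect k-base overlap needs the forward primer's last k bases to equal them.
Comparing (forward last k vs required): k=1: T vs C ✗; k=2: GT vs CG ✗; k=3: TGT vs CGA ✗; k=4: CTGT vs CGAT ✗; k=5: GCTGT vs CGATC ✗; k=6: GGCTGT vs CGATCC ✗; k=7: TGGCTGT vs CGATCCC ✗; k=8: TTGGCTGT vs CGATCCCA ✗.
No overlap length from 1 to 8 is perfect, so the longest perfect 3' overlap is 0.

Longest perfect overlap: 0 complementary base pairs; below the dimer-risk threshold (threshold 3).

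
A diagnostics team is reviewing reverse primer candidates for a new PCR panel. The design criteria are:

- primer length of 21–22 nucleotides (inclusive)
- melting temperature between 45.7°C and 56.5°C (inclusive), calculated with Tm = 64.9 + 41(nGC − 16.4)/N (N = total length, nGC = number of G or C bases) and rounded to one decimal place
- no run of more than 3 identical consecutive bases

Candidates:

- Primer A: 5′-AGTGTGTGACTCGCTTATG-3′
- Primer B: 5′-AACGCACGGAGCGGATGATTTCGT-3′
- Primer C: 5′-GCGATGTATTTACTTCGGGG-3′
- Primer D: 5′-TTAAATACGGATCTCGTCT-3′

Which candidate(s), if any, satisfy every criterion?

Primer A (19 nt, A=3 T=7 G=6 C=3): length 19, outside 21–22 ✗; Tm = 64.9 + 41·(9 − 16.4)/19 = 48.9°C ✓; longest run = 2 ✓ — fails.
Primer B (24 nt, A=6 T=5 G=8 C=5): length 24, outside 21–22 ✗; Tm = 64.9 + 41·(13 − 16.4)/24 = 59.1°C, outside 45.7–56.5°C ✗; longest run = 3 ✓ — fails.
Primer C (20 nt, A=3 T=7 G=7 C=3): length 20, outside 21–22 ✗; Tm = 64.9 + 41·(10 − 16.4)/20 = 51.8°C ✓; longest run = 4, exceeds 3 ✗ — fails.
Primer D (19 nt, A=5 T=7 G=3 C=4): length 19, outside 21–22 ✗; Tm = 64.9 + 41·(7 − 16.4)/19 = 44.6°C, outside 45.7–56.5°C ✗; longest run = 3 ✓ — fails.

None of the candidates satisfy all criteria.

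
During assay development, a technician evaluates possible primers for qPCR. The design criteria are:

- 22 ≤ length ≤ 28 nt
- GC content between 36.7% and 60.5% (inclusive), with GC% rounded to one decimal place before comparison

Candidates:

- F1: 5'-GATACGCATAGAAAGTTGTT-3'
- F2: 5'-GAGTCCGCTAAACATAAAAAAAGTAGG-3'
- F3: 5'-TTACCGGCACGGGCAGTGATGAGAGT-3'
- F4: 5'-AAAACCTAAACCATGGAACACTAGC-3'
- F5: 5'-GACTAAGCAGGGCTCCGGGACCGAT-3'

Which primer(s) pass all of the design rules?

F2, F3 and F4.

F1 (20 nt, A=7 T=6 G=5 C=2): length 20, outside 22–28 ✗; GC 7/20 = 35.0%, outside 36.7–60.5% ✗ — fails.
F2 (27 nt, A=13 T=4 G=6 C=4): length 27 ✓; GC 10/27 = 37.0% ✓ — passes.
F3 (26 nt, A=6 T=5 G=10 C=5): length 26 ✓; GC 15/26 = 57.7% ✓ — passes.
F4 (25 nt, A=12 T=3 G=3 C=7): length 25 ✓; GC 10/25 = 40.0% ✓ — passes.
F5 (25 nt, A=6 T=3 G=9 C=7): length 25 ✓; GC 16/25 = 64.0%, outside 36.7–60.5% ✗ — fails.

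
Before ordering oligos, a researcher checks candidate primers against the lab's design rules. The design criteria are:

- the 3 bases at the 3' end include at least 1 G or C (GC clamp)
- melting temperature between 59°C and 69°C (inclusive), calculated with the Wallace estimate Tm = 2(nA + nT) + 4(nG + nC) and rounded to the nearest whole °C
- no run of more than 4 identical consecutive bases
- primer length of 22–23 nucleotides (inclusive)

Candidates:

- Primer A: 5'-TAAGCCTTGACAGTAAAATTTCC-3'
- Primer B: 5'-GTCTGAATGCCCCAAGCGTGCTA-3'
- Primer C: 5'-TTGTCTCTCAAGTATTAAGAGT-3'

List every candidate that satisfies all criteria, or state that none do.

Primer A (23 nt, A=8 T=7 G=3 C=5): 3' end TCC has 2 G/C ✓; Tm = 2·15 + 4·8 = 62°C ✓; longest run = 4 ✓; length 23 ✓ — passes.
Primer B (23 nt, A=5 T=5 G=6 C=7): 3' end CTA has 1 G/C ✓; Tm = 2·10 + 4·13 = 72°C, outside 59–69°C ✗; longest run = 4 ✓; length 23 ✓ — fails.
Primer C (22 nt, A=6 T=9 G=4 C=3): 3' end AGT has 1 G/C ✓; Tm = 2·15 + 4·7 = 58°C, outside 59–69°C ✗; longest run = 2 ✓; length 22 ✓ — fails.

Primer A only.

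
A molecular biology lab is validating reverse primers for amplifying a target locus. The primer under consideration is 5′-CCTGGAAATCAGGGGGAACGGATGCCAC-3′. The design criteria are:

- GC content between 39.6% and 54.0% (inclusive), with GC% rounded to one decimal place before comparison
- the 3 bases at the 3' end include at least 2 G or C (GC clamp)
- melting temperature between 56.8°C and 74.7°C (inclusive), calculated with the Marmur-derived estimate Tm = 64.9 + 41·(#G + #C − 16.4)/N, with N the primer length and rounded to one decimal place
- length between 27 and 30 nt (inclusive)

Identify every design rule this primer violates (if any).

Fails: GC content.

Base counts: A=8, T=3, G=10, C=7 (length 28).
GC content: GC 17/28 = 60.7%, outside 39.6–54.0% ✗
GC clamp: 3' end CAC has 2 G/C ✓
Tm: Tm = 64.9 + 41·(17 − 16.4)/28 = 65.8°C ✓
length: length 28 ✓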